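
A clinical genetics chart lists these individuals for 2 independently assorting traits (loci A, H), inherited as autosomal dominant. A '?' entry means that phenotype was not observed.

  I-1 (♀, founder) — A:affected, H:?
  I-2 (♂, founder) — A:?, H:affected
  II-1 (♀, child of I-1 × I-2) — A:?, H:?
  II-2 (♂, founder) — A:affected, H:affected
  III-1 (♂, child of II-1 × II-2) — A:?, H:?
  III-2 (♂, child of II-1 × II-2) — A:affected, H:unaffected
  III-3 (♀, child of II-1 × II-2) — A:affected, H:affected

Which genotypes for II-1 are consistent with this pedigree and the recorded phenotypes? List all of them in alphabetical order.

II-1 ∈ {AA Hh, AA hh, Aa Hh, Aa hh, aa Hh, aa hh}

A/I-1 aff ·: Aa|AA
A/I-2 ? ·: aa|Aa|AA
A/II-1 ? I-1×I-2: aa|Aa|AA
A/II-2 aff ·: Aa|AA
A/III-1 ? II-1×II-2: aa|Aa|AA
A/III-2 aff II-1×II-2: Aa|AA
A/III-3 aff II-1×II-2: Aa|AA
⇒ A over [I-1,I-2,II-1,II-2,III-1,III-2,III-3]: 142 consistent
H/I-1 ? ·: hh|Hh|HH
H/I-2 aff ·: Hh|HH
H/II-1 ? I-1×I-2: hh|Hh
H/II-2 aff ·: Hh
H/III-1 ? II-1×II-2: hh|Hh|HH
H/III-2 un II-1×II-2: hh
H/III-3 aff II-1×II-2: Hh|HH
⇒ H over [I-1,I-2,II-1,II-2,III-1,III-2,III-3]: 34 consistent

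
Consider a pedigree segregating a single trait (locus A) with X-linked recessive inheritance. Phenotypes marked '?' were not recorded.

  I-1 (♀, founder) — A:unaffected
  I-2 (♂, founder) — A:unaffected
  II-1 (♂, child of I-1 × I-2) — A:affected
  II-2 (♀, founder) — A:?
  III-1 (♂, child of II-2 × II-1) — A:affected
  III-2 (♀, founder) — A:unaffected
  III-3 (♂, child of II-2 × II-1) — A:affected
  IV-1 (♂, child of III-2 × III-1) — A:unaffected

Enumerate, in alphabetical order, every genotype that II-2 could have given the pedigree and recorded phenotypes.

II-2 ∈ {X^AX^a, X^aX^a}

A/I-1 un ·: X^AX^a
A/I-2 un ·: X^AY
A/II-1 aff I-1×I-2: X^aY
A/II-2 ? ·: X^AX^a|X^aX^a
A/III-1 aff II-2×II-1: X^aY
A/III-2 un ·: X^AX^A|X^AX^a
A/III-3 aff II-2×II-1: X^aY
A/IV-1 un III-2×III-1: X^AY
⇒ A over [I-1,I-2,II-1,II-2,III-1,III-2,III-3,IV-1]: 4 consistent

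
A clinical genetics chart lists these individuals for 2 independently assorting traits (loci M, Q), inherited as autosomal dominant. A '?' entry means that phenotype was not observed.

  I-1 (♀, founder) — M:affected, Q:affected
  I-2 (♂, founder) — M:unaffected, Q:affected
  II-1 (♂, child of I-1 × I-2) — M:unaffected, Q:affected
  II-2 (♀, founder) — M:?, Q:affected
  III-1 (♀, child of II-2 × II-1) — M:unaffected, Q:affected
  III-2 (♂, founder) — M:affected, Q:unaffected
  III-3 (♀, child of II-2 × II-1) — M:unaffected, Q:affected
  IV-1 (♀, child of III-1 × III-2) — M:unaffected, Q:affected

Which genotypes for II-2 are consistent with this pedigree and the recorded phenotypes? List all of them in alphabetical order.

II-2 ∈ {Mm QQ, Mm Qq, mm QQ, mm Qq}

M/I-1 aff ·: Mm
M/I-2 un ·: mm
M/II-1 un I-1×I-2: mm
M/II-2 ? ·: mm|Mm
M/III-1 un II-2×II-1: mm
M/III-2 aff ·: Mm
M/III-3 un II-2×II-1: mm
M/IV-1 un III-1×III-2: mm
⇒ M over [I-1,I-2,II-1,II-2,III-1,III-2,III-3,IV-1]: 2 consistent
Q/I-1 aff ·: Qq|QQ
Q/I-2 aff ·: Qq|QQ
Q/II-1 aff I-1×I-2: Qq|QQ
Q/II-2 aff ·: Qq|QQ
Q/III-1 aff II-2×II-1: Qq|QQ
Q/III-2 un ·: qq
Q/III-3 aff II-2×II-1: Qq|QQ
Q/IV-1 aff III-1×III-2: Qq
⇒ Q over [I-1,I-2,II-1,II-2,III-1,III-2,III-3,IV-1]: 44 consistent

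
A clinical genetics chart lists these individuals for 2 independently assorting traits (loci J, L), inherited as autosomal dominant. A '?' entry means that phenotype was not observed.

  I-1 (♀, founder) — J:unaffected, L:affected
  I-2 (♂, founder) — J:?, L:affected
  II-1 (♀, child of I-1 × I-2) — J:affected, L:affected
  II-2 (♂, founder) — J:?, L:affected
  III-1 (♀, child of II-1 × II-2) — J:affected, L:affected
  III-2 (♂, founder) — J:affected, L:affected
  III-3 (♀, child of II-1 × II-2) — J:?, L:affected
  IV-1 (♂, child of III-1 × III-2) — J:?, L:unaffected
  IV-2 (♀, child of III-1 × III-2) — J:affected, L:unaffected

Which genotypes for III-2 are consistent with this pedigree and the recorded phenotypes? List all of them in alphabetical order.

J/I-1 un ·: jj
J/I-2 ? ·: Jj|JJ
J/II-1 aff I-1×I-2: Jj
J/II-2 ? ·: jj|Jj|JJ
J/III-1 aff II-1×II-2: Jj|JJ
J/III-2 aff ·: Jj|JJ
J/III-3 ? II-1×II-2: jj|Jj|JJ
J/IV-1 ? III-1×III-2: jj|Jj|JJ
J/IV-2 aff III-1×III-2: Jj|JJ
⇒ J over [I-1,I-2,II-1,II-2,III-1,III-2,III-3,IV-1,IV-2]: 190 consistent
L/I-1 aff ·: Ll|LL
L/I-2 aff ·: Ll|LL
L/II-1 aff I-1×I-2: Ll|LL
L/II-2 aff ·: Ll|LL
L/III-1 aff II-1×II-2: Ll
L/III-2 aff ·: Ll
L/III-3 aff II-1×II-2: Ll|LL
L/IV-1 un III-1×III-2: ll
L/IV-2 un III-1×III-2: ll
⇒ L over [I-1,I-2,II-1,II-2,III-1,III-2,III-3,IV-1,IV-2]: 20 consistent

III-2 ∈ {JJ Ll, Jj Ll}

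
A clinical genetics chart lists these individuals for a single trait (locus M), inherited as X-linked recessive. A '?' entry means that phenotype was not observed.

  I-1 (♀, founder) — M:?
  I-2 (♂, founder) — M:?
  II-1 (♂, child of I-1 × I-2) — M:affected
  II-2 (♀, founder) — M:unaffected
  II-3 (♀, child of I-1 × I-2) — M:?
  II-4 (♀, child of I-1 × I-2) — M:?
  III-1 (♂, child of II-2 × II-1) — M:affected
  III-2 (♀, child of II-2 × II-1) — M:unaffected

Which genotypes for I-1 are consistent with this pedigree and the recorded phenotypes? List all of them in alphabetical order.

I-1 ∈ {X^MX^m, X^mX^m}

M/I-1 ? ·: X^MX^m|X^mX^m
M/I-2 ? ·: X^MY|X^mY
M/II-1 aff I-1×I-2: X^mY
M/II-2 un ·: X^MX^m
M/II-3 ? I-1×I-2: X^MX^M|X^MX^m|X^mX^m
M/II-4 ? I-1×I-2: X^MX^M|X^MX^m|X^mX^m
M/III-1 aff II-2×II-1: X^mY
M/III-2 un II-2×II-1: X^MX^m
⇒ M over [I-1,I-2,II-1,II-2,II-3,II-4,III-1,III-2]: 10 consistent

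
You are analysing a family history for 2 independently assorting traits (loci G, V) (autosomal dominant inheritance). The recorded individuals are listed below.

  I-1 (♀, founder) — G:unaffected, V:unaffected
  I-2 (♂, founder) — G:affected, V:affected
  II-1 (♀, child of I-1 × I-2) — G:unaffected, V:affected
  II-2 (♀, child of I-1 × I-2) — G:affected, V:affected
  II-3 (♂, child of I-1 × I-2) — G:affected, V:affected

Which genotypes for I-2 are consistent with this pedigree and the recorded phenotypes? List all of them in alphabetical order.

I-2 ∈ {Gg VV, Gg Vv}

G/I-1 un ·: gg
G/I-2 aff ·: Gg
G/II-1 un I-1×I-2: gg
G/II-2 aff I-1×I-2: Gg
G/II-3 aff I-1×I-2: Gg
⇒ G over [I-1,I-2,II-1,II-2,II-3]: 1 consistent
V/I-1 un ·: vv
V/I-2 aff ·: Vv|VV
V/II-1 aff I-1×I-2: Vv
V/II-2 aff I-1×I-2: Vv
V/II-3 aff I-1×I-2: Vv
⇒ V over [I-1,I-2,II-1,II-2,II-3]: 2 consistent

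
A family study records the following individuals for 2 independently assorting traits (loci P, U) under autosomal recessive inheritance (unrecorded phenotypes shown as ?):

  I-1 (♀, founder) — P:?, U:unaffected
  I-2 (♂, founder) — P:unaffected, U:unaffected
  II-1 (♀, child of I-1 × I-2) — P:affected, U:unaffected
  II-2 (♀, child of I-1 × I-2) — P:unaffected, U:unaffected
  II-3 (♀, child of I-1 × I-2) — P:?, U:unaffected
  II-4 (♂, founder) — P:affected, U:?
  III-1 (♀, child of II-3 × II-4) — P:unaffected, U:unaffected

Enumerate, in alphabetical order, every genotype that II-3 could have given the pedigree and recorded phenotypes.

P/I-1 ? ·: Pp|pp
P/I-2 un ·: Pp
P/II-1 aff I-1×I-2: pp
P/II-2 un I-1×I-2: PP|Pp
P/II-3 ? I-1×I-2: PP|Pp
P/II-4 aff ·: pp
P/III-1 un II-3×II-4: Pp
⇒ P over [I-1,I-2,II-1,II-2,II-3,II-4,III-1]: 5 consistent
U/I-1 un ·: UU|Uu
U/I-2 un ·: UU|Uu
U/II-1 un I-1×I-2: UU|Uu
U/II-2 un I-1×I-2: UU|Uu
U/II-3 un I-1×I-2: UU|Uu
U/II-4 ? ·: UU|Uu|uu
U/III-1 un II-3×II-4: UU|Uu
⇒ U over [I-1,I-2,II-1,II-2,II-3,II-4,III-1]: 112 consistent

II-3 ∈ {PP UU, PP Uu, Pp UU, Pp Uu}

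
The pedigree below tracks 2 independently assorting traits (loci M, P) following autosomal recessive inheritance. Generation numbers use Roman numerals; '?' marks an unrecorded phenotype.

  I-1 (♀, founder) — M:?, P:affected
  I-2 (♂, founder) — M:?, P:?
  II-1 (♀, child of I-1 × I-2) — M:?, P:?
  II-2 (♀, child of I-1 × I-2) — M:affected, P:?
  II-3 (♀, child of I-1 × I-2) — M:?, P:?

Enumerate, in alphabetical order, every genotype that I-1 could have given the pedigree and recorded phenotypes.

I-1 ∈ {Mm pp, mm pp}

M/I-1 ? ·: Mm|mm
M/I-2 ? ·: Mm|mm
M/II-1 ? I-1×I-2: MM|Mm|mm
M/II-2 aff I-1×I-2: mm
M/II-3 ? I-1×I-2: MM|Mm|mm
⇒ M over [I-1,I-2,II-1,II-2,II-3]: 18 consistent
P/I-1 aff ·: pp
P/I-2 ? ·: PP|Pp|pp
P/II-1 ? I-1×I-2: Pp|pp
P/II-2 ? I-1×I-2: Pp|pp
P/II-3 ? I-1×I-2: Pp|pp
⇒ P over [I-1,I-2,II-1,II-2,II-3]: 10 consistent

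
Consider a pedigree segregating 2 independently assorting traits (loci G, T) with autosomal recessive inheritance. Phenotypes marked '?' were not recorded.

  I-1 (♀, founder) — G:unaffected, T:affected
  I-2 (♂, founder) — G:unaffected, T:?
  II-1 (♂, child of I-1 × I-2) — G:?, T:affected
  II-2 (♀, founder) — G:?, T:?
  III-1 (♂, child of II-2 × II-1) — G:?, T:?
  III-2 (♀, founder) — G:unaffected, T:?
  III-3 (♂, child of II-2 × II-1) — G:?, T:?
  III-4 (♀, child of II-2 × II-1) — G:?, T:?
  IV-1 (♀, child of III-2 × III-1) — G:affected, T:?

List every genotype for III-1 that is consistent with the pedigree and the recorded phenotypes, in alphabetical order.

III-1 ∈ {Gg Tt, Gg tt, gg Tt, gg tt}

G/I-1 un ·: GG|Gg
G/I-2 un ·: GG|Gg
G/II-1 ? I-1×I-2: GG|Gg|gg
G/II-2 ? ·: GG|Gg|gg
G/III-1 ? II-2×II-1: Gg|gg
G/III-2 un ·: Gg
G/III-3 ? II-2×II-1: GG|Gg|gg
G/III-4 ? II-2×II-1: GG|Gg|gg
G/IV-1 aff III-2×III-1: gg
⇒ G over [I-1,I-2,II-1,II-2,III-1,III-2,III-3,III-4,IV-1]: 120 consistent
T/I-1 aff ·: tt
T/I-2 ? ·: Tt|tt
T/II-1 aff I-1×I-2: tt
T/II-2 ? ·: TT|Tt|tt
T/III-1 ? II-2×II-1: Tt|tt
T/III-2 ? ·: TT|Tt|tt
T/III-3 ? II-2×II-1: Tt|tt
T/III-4 ? II-2×II-1: Tt|tt
T/IV-1 ? III-2×III-1: TT|Tt|tt
⇒ T over [I-1,I-2,II-1,II-2,III-1,III-2,III-3,III-4,IV-1]: 110 consistent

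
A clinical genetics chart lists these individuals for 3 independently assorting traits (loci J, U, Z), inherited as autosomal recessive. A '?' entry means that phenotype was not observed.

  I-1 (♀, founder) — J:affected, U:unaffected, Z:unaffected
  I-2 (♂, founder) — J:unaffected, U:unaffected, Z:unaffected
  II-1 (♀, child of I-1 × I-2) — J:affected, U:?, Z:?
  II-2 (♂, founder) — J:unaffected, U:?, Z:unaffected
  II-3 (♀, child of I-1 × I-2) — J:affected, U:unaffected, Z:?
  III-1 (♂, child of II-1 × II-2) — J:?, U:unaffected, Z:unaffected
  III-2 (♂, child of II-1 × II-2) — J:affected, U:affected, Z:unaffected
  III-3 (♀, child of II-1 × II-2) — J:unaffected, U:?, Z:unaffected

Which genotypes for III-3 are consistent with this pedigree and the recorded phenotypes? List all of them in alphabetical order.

III-3 ∈ {Jj UU ZZ, Jj UU Zz, Jj Uu ZZ, Jj Uu Zz, Jj uu ZZ, Jj uu Zz}

J/I-1 aff ·: jj
J/I-2 un ·: Jj
J/II-1 aff I-1×I-2: jj
J/II-2 un ·: Jj
J/II-3 aff I-1×I-2: jj
J/III-1 ? II-1×II-2: Jj|jj
J/III-2 aff II-1×II-2: jj
J/III-3 un II-1×II-2: Jj
⇒ J over [I-1,I-2,II-1,II-2,II-3,III-1,III-2,III-3]: 2 consistent
U/I-1 un ·: UU|Uu
U/I-2 un ·: UU|Uu
U/II-1 ? I-1×I-2: Uu|uu
U/II-2 ? ·: Uu|uu
U/II-3 un I-1×I-2: UU|Uu
U/III-1 un II-1×II-2: UU|Uu
U/III-2 aff II-1×II-2: uu
U/III-3 ? II-1×II-2: UU|Uu|uu
⇒ U over [I-1,I-2,II-1,II-2,II-3,III-1,III-2,III-3]: 52 consistent
Z/I-1 un ·: ZZ|Zz
Z/I-2 un ·: ZZ|Zz
Z/II-1 ? I-1×I-2: ZZ|Zz|zz
Z/II-2 un ·: ZZ|Zz
Z/II-3 ? I-1×I-2: ZZ|Zz|zz
Z/III-1 un II-1×II-2: ZZ|Zz
Z/III-2 un II-1×II-2: ZZ|Zz
Z/III-3 un II-1×II-2: ZZ|Zz
⇒ Z over [I-1,I-2,II-1,II-2,II-3,III-1,III-2,III-3]: 190 consistent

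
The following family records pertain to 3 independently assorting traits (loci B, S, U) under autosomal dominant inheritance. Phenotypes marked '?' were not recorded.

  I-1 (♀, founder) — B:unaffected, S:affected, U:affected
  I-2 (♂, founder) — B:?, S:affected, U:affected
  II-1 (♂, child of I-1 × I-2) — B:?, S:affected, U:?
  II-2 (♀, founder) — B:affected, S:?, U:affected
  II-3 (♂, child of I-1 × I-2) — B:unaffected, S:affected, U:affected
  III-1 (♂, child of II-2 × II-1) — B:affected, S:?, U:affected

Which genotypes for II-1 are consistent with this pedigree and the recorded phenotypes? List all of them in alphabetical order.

II-1 ∈ {Bb SS UU, Bb SS Uu, Bb SS uu, Bb Ss UU, Bb Ss Uu, Bb Ss uu, bb SS UU, bb SS Uu, bb SS uu, bb Ss UU, bb Ss Uu, bb Ss uu}

B/I-1 un ·: bb
B/I-2 ? ·: bb|Bb
B/II-1 ? I-1×I-2: bb|Bb
B/II-2 aff ·: Bb|BB
B/II-3 un I-1×I-2: bb
B/III-1 aff II-2×II-1: Bb|BB
⇒ B over [I-1,I-2,II-1,II-2,II-3,III-1]: 8 consistent
S/I-1 aff ·: Ss|SS
S/I-2 aff ·: Ss|SS
S/II-1 aff I-1×I-2: Ss|SS
S/II-2 ? ·: ss|Ss|SS
S/II-3 aff I-1×I-2: Ss|SS
S/III-1 ? II-2×II-1: ss|Ss|SS
⇒ S over [I-1,I-2,II-1,II-2,II-3,III-1]: 70 consistent
U/I-1 aff ·: Uu|UU
U/I-2 aff ·: Uu|UU
U/II-1 ? I-1×I-2: uu|Uu|UU
U/II-2 aff ·: Uu|UU
U/II-3 aff I-1×I-2: Uu|UU
U/III-1 aff II-2×II-1: Uu|UU
⇒ U over [I-1,I-2,II-1,II-2,II-3,III-1]: 49 consistent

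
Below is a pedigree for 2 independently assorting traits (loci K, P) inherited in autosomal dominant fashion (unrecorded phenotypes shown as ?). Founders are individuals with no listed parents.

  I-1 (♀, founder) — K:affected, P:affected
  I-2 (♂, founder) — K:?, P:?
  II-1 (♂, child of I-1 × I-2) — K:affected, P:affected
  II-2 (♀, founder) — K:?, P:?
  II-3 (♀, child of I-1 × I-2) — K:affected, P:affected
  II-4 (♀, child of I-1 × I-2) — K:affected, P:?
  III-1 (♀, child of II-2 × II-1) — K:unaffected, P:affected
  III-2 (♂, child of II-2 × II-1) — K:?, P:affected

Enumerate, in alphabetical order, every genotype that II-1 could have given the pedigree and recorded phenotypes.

K/I-1 aff ·: Kk|KK
K/I-2 ? ·: kk|Kk|KK
K/II-1 aff I-1×I-2: Kk
K/II-2 ? ·: kk|Kk
K/II-3 aff I-1×I-2: Kk|KK
K/II-4 aff I-1×I-2: Kk|KK
K/III-1 un II-2×II-1: kk
K/III-2 ? II-2×II-1: kk|Kk|KK
⇒ K over [I-1,I-2,II-1,II-2,II-3,II-4,III-1,III-2]: 70 consistent
P/I-1 aff ·: Pp|PP
P/I-2 ? ·: pp|Pp|PP
P/II-1 aff I-1×I-2: Pp|PP
P/II-2 ? ·: pp|Pp|PP
P/II-3 aff I-1×I-2: Pp|PP
P/II-4 ? I-1×I-2: pp|Pp|PP
P/III-1 aff II-2×II-1: Pp|PP
P/III-2 aff II-2×II-1: Pp|PP
⇒ P over [I-1,I-2,II-1,II-2,II-3,II-4,III-1,III-2]: 243 consistent

II-1 ∈ {Kk PP, Kk Pp}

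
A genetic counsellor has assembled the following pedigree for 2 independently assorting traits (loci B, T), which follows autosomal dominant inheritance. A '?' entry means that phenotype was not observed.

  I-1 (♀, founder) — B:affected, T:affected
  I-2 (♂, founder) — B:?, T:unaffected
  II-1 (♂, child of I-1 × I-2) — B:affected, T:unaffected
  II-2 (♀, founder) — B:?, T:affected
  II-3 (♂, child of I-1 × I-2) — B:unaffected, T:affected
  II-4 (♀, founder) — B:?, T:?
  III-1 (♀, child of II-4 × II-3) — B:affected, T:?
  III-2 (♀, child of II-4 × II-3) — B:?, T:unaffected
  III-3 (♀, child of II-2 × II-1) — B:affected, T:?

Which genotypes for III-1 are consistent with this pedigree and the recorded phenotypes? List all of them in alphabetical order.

III-1 ∈ {Bb TT, Bb Tt, Bb tt}

B/I-1 aff ·: Bb
B/I-2 ? ·: bb|Bb
B/II-1 aff I-1×I-2: Bb|BB
B/II-2 ? ·: bb|Bb|BB
B/II-3 un I-1×I-2: bb
B/II-4 ? ·: Bb|BB
B/III-1 aff II-4×II-3: Bb
B/III-2 ? II-4×II-3: bb|Bb
B/III-3 aff II-2×II-1: Bb|BB
⇒ B over [I-1,I-2,II-1,II-2,II-3,II-4,III-1,III-2,III-3]: 42 consistent
T/I-1 aff ·: Tt
T/I-2 un ·: tt
T/II-1 un I-1×I-2: tt
T/II-2 aff ·: Tt|TT
T/II-3 aff I-1×I-2: Tt
T/II-4 ? ·: tt|Tt
T/III-1 ? II-4×II-3: tt|Tt|TT
T/III-2 un II-4×II-3: tt
T/III-3 ? II-2×II-1: tt|Tt
⇒ T over [I-1,I-2,II-1,II-2,II-3,II-4,III-1,III-2,III-3]: 15 consistent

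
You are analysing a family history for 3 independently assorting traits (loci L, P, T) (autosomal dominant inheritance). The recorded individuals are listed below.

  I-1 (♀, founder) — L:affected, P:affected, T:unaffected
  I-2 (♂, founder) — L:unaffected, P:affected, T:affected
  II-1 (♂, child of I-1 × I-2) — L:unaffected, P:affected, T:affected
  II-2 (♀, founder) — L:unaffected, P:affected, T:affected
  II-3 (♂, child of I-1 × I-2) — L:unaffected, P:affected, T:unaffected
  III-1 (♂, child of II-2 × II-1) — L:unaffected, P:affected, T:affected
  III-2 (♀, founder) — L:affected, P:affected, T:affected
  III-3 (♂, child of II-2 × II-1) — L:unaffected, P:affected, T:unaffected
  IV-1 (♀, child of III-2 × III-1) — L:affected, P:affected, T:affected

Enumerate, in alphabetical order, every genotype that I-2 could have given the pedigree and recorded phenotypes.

I-2 ∈ {ll PP Tt, ll Pp Tt}

L/I-1 aff ·: Ll
L/I-2 un ·: ll
L/II-1 un I-1×I-2: ll
L/II-2 un ·: ll
L/II-3 un I-1×I-2: ll
L/III-1 un II-2×II-1: ll
L/III-2 aff ·: Ll|LL
L/III-3 un II-2×II-1: ll
L/IV-1 aff III-2×III-1: Ll
⇒ L over [I-1,I-2,II-1,II-2,II-3,III-1,III-2,III-3,IV-1]: 2 consistent
P/I-1 aff ·: Pp|PP
P/I-2 aff ·: Pp|PP
P/II-1 aff I-1×I-2: Pp|PP
P/II-2 aff ·: Pp|PP
P/II-3 aff I-1×I-2: Pp|PP
P/III-1 aff II-2×II-1: Pp|PP
P/III-2 aff ·: Pp|PP
P/III-3 aff II-2×II-1: Pp|PP
P/IV-1 aff III-2×III-1: Pp|PP
⇒ P over [I-1,I-2,II-1,II-2,II-3,III-1,III-2,III-3,IV-1]: 287 consistent
T/I-1 un ·: tt
T/I-2 aff ·: Tt
T/II-1 aff I-1×I-2: Tt
T/II-2 aff ·: Tt
T/II-3 un I-1×I-2: tt
T/III-1 aff II-2×II-1: Tt|TT
T/III-2 aff ·: Tt|TT
T/III-3 un II-2×II-1: tt
T/IV-1 aff III-2×III-1: Tt|TT
⇒ T over [I-1,I-2,II-1,II-2,II-3,III-1,III-2,III-3,IV-1]: 7 consistent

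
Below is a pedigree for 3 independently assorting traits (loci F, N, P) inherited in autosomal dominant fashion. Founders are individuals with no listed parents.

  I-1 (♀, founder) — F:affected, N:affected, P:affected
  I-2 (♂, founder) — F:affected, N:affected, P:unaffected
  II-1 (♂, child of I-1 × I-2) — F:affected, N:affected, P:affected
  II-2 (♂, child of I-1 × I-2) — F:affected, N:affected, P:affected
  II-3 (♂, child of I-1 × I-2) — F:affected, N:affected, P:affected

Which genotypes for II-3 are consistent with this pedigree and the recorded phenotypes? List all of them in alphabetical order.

F/I-1 aff ·: Ff|FF
F/I-2 aff ·: Ff|FF
F/II-1 aff I-1×I-2: Ff|FF
F/II-2 aff I-1×I-2: Ff|FF
F/II-3 aff I-1×I-2: Ff|FF
⇒ F over [I-1,I-2,II-1,II-2,II-3]: 25 consistent
N/I-1 aff ·: Nn|NN
N/I-2 aff ·: Nn|NN
N/II-1 aff I-1×I-2: Nn|NN
N/II-2 aff I-1×I-2: Nn|NN
N/II-3 aff I-1×I-2: Nn|NN
⇒ N over [I-1,I-2,II-1,II-2,II-3]: 25 consistent
P/I-1 aff ·: Pp|PP
P/I-2 un ·: pp
P/II-1 aff I-1×I-2: Pp
P/II-2 aff I-1×I-2: Pp
P/II-3 aff I-1×I-2: Pp
⇒ P over [I-1,I-2,II-1,II-2,II-3]: 2 consistent

II-3 ∈ {FF NN Pp, FF Nn Pp, Ff NN Pp, Ff Nn Pp}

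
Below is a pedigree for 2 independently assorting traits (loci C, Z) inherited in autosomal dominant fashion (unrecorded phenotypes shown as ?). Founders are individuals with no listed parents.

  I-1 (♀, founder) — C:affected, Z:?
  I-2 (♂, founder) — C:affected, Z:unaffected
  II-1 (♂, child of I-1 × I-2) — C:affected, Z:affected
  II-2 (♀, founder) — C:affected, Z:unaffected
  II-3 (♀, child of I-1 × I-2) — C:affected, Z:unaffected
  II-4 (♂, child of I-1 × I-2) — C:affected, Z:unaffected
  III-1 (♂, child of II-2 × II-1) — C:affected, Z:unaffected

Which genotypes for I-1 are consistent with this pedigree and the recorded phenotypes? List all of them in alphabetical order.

C/I-1 aff ·: Cc|CC
C/I-2 aff ·: Cc|CC
C/II-1 aff I-1×I-2: Cc|CC
C/II-2 aff ·: Cc|CC
C/II-3 aff I-1×I-2: Cc|CC
C/II-4 aff I-1×I-2: Cc|CC
C/III-1 aff II-2×II-1: Cc|CC
⇒ C over [I-1,I-2,II-1,II-2,II-3,II-4,III-1]: 87 consistent
Z/I-1 ? ·: Zz
Z/I-2 un ·: zz
Z/II-1 aff I-1×I-2: Zz
Z/II-2 un ·: zz
Z/II-3 un I-1×I-2: zz
Z/II-4 un I-1×I-2: zz
Z/III-1 un II-2×II-1: zz
⇒ Z over [I-1,I-2,II-1,II-2,II-3,II-4,III-1]: 1 consistent

I-1 ∈ {CC Zz, Cc Zz}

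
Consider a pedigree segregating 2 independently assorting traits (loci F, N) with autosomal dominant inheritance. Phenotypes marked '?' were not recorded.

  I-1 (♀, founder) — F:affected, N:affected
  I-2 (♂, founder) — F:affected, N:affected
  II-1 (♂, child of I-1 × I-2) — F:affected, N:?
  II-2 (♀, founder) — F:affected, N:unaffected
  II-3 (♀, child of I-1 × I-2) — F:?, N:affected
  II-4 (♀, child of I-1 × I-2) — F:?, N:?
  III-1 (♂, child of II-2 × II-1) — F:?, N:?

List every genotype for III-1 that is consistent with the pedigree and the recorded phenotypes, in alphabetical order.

F/I-1 aff ·: Ff|FF
F/I-2 aff ·: Ff|FF
F/II-1 aff I-1×I-2: Ff|FF
F/II-2 aff ·: Ff|FF
F/II-3 ? I-1×I-2: ff|Ff|FF
F/II-4 ? I-1×I-2: ff|Ff|FF
F/III-1 ? II-2×II-1: ff|Ff|FF
⇒ F over [I-1,I-2,II-1,II-2,II-3,II-4,III-1]: 139 consistent
N/I-1 aff ·: Nn|NN
N/I-2 aff ·: Nn|NN
N/II-1 ? I-1×I-2: nn|Nn|NN
N/II-2 un ·: nn
N/II-3 aff I-1×I-2: Nn|NN
N/II-4 ? I-1×I-2: nn|Nn|NN
N/III-1 ? II-2×II-1: nn|Nn
⇒ N over [I-1,I-2,II-1,II-2,II-3,II-4,III-1]: 49 consistent

III-1 ∈ {FF Nn, FF nn, Ff Nn, Ff nn, ff Nn, ff nn}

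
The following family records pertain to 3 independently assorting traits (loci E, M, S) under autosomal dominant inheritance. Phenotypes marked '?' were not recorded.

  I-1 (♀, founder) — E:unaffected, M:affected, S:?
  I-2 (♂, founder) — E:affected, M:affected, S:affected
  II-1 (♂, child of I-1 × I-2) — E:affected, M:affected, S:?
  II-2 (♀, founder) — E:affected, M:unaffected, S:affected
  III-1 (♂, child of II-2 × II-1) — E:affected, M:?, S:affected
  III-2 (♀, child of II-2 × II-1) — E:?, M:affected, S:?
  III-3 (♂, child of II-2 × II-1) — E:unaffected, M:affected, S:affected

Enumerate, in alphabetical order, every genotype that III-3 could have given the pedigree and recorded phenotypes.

E/I-1 un ·: ee
E/I-2 aff ·: Ee|EE
E/II-1 aff I-1×I-2: Ee
E/II-2 aff ·: Ee
E/III-1 aff II-2×II-1: Ee|EE
E/III-2 ? II-2×II-1: ee|Ee|EE
E/III-3 un II-2×II-1: ee
⇒ E over [I-1,I-2,II-1,II-2,III-1,III-2,III-3]: 12 consistent
M/I-1 aff ·: Mm|MM
M/I-2 aff ·: Mm|MM
M/II-1 aff I-1×I-2: Mm|MM
M/II-2 un ·: mm
M/III-1 ? II-2×II-1: mm|Mm
M/III-2 aff II-2×II-1: Mm
M/III-3 aff II-2×II-1: Mm
⇒ M over [I-1,I-2,II-1,II-2,III-1,III-2,III-3]: 10 consistent
S/I-1 ? ·: ss|Ss|SS
S/I-2 aff ·: Ss|SS
S/II-1 ? I-1×I-2: ss|Ss|SS
S/II-2 aff ·: Ss|SS
S/III-1 aff II-2×II-1: Ss|SS
S/III-2 ? II-2×II-1: ss|Ss|SS
S/III-3 aff II-2×II-1: Ss|SS
⇒ S over [I-1,I-2,II-1,II-2,III-1,III-2,III-3]: 142 consistent

III-3 ∈ {ee Mm SS, ee Mm Ss}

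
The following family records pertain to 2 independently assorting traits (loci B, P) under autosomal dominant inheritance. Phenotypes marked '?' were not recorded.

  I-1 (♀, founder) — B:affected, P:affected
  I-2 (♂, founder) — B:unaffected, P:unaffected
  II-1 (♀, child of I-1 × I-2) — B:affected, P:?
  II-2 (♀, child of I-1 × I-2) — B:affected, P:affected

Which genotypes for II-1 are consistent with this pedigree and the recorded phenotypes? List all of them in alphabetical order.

B/I-1 aff ·: Bb|BB
B/I-2 un ·: bb
B/II-1 aff I-1×I-2: Bb
B/II-2 aff I-1×I-2: Bb
⇒ B over [I-1,I-2,II-1,II-2]: 2 consistent
P/I-1 aff ·: Pp|PP
P/I-2 un ·: pp
P/II-1 ? I-1×I-2: pp|Pp
P/II-2 aff I-1×I-2: Pp
⇒ P over [I-1,I-2,II-1,II-2]: 3 consistent

II-1 ∈ {Bb Pp, Bb pp}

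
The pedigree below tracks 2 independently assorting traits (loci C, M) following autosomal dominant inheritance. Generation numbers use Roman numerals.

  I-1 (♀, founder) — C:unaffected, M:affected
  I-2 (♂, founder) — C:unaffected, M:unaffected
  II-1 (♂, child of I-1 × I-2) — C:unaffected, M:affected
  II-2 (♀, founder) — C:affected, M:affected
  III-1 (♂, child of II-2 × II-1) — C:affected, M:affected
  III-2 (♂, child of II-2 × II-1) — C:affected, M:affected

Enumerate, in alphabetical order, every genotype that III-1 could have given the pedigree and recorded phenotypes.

C/I-1 un ·: cc
C/I-2 un ·: cc
C/II-1 un I-1×I-2: cc
C/II-2 aff ·: Cc|CC
C/III-1 aff II-2×II-1: Cc
C/III-2 aff II-2×II-1: Cc
⇒ C over [I-1,I-2,II-1,II-2,III-1,III-2]: 2 consistent
M/I-1 aff ·: Mm|MM
M/I-2 un ·: mm
M/II-1 aff I-1×I-2: Mm
M/II-2 aff ·: Mm|MM
M/III-1 aff II-2×II-1: Mm|MM
M/III-2 aff II-2×II-1: Mm|MM
⇒ M over [I-1,I-2,II-1,II-2,III-1,III-2]: 16 consistent

III-1 ∈ {Cc MM, Cc Mm}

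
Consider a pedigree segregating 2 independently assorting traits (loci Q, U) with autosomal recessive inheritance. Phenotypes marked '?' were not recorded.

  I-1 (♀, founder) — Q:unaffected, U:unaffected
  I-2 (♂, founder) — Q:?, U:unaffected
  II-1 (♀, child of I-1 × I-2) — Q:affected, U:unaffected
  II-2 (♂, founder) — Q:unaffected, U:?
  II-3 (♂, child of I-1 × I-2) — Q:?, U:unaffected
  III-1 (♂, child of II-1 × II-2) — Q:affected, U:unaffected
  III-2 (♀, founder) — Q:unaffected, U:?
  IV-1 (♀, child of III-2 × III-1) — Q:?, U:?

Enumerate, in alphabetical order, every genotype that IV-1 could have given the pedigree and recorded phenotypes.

Q/I-1 un ·: Qq
Q/I-2 ? ·: Qq|qq
Q/II-1 aff I-1×I-2: qq
Q/II-2 un ·: Qq
Q/II-3 ? I-1×I-2: QQ|Qq|qq
Q/III-1 aff II-1×II-2: qq
Q/III-2 un ·: QQ|Qq
Q/IV-1 ? III-2×III-1: Qq|qq
⇒ Q over [I-1,I-2,II-1,II-2,II-3,III-1,III-2,IV-1]: 15 consistent
U/I-1 un ·: UU|Uu
U/I-2 un ·: UU|Uu
U/II-1 un I-1×I-2: UU|Uu
U/II-2 ? ·: UU|Uu|uu
U/II-3 un I-1×I-2: UU|Uu
U/III-1 un II-1×II-2: UU|Uu
U/III-2 ? ·: UU|Uu|uu
U/IV-1 ? III-2×III-1: UU|Uu|uu
⇒ U over [I-1,I-2,II-1,II-2,II-3,III-1,III-2,IV-1]: 328 consistent

IV-1 ∈ {Qq UU, Qq Uu, Qq uu, qq UU, qq Uu, qq uu}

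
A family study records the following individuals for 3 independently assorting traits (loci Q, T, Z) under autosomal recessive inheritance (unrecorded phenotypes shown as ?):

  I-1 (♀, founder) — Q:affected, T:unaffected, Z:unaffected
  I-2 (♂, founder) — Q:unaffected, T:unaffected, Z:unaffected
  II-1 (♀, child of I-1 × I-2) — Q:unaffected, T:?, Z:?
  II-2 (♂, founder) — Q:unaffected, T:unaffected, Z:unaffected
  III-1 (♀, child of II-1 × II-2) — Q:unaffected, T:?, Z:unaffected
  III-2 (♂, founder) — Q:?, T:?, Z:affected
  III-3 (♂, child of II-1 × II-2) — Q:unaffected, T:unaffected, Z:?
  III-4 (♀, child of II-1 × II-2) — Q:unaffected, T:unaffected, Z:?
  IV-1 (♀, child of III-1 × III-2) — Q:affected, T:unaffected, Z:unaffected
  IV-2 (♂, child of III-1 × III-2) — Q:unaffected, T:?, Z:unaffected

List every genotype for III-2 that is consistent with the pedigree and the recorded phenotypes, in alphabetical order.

III-2 ∈ {Qq TT zz, Qq Tt zz, Qq tt zz, qq TT zz, qq Tt zz, qq tt zz}

Q/I-1 aff ·: qq
Q/I-2 un ·: QQ|Qq
Q/II-1 un I-1×I-2: Qq
Q/II-2 un ·: QQ|Qq
Q/III-1 un II-1×II-2: Qq
Q/III-2 ? ·: Qq|qq
Q/III-3 un II-1×II-2: QQ|Qq
Q/III-4 un II-1×II-2: QQ|Qq
Q/IV-1 aff III-1×III-2: qq
Q/IV-2 un III-1×III-2: QQ|Qq
⇒ Q over [I-1,I-2,II-1,II-2,III-1,III-2,III-3,III-4,IV-1,IV-2]: 48 consistent
T/I-1 un ·: TT|Tt
T/I-2 un ·: TT|Tt
T/II-1 ? I-1×I-2: TT|Tt|tt
T/II-2 un ·: TT|Tt
T/III-1 ? II-1×II-2: TT|Tt|tt
T/III-2 ? ·: TT|Tt|tt
T/III-3 un II-1×II-2: TT|Tt
T/III-4 un II-1×II-2: TT|Tt
T/IV-1 un III-1×III-2: TT|Tt
T/IV-2 ? III-1×III-2: TT|Tt|tt
⇒ T over [I-1,I-2,II-1,II-2,III-1,III-2,III-3,III-4,IV-1,IV-2]: 807 consistent
Z/I-1 un ·: ZZ|Zz
Z/I-2 un ·: ZZ|Zz
Z/II-1 ? I-1×I-2: ZZ|Zz|zz
Z/II-2 un ·: ZZ|Zz
Z/III-1 un II-1×II-2: ZZ|Zz
Z/III-2 aff ·: zz
Z/III-3 ? II-1×II-2: ZZ|Zz|zz
Z/III-4 ? II-1×II-2: ZZ|Zz|zz
Z/IV-1 un III-1×III-2: Zz
Z/IV-2 un III-1×III-2: Zz
⇒ Z over [I-1,I-2,II-1,II-2,III-1,III-2,III-3,III-4,IV-1,IV-2]: 119 consistent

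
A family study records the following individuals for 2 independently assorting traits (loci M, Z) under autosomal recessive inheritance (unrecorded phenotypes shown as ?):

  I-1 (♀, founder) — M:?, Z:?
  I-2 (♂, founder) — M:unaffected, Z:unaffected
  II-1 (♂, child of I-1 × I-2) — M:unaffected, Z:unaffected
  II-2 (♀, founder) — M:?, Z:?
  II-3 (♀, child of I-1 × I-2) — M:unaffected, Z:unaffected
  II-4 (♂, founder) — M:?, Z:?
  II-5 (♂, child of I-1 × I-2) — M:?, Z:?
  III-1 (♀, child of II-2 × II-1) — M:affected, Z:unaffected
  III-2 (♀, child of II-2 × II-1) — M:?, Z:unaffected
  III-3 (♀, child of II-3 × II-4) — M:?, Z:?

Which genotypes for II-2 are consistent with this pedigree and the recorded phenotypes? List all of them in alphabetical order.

M/I-1 ? ·: MM|Mm|mm
M/I-2 un ·: MM|Mm
M/II-1 un I-1×I-2: Mm
M/II-2 ? ·: Mm|mm
M/II-3 un I-1×I-2: MM|Mm
M/II-4 ? ·: MM|Mm|mm
M/II-5 ? I-1×I-2: MM|Mm|mm
M/III-1 aff II-2×II-1: mm
M/III-2 ? II-2×II-1: MM|Mm|mm
M/III-3 ? II-3×II-4: MM|Mm|mm
⇒ M over [I-1,I-2,II-1,II-2,II-3,II-4,II-5,III-1,III-2,III-3]: 490 consistent
Z/I-1 ? ·: ZZ|Zz|zz
Z/I-2 un ·: ZZ|Zz
Z/II-1 un I-1×I-2: ZZ|Zz
Z/II-2 ? ·: ZZ|Zz|zz
Z/II-3 un I-1×I-2: ZZ|Zz
Z/II-4 ? ·: ZZ|Zz|zz
Z/II-5 ? I-1×I-2: ZZ|Zz|zz
Z/III-1 un II-2×II-1: ZZ|Zz
Z/III-2 un II-2×II-1: ZZ|Zz
Z/III-3 ? II-3×II-4: ZZ|Zz|zz
⇒ Z over [I-1,I-2,II-1,II-2,II-3,II-4,II-5,III-1,III-2,III-3]: 1368 consistent

II-2 ∈ {Mm ZZ, Mm Zz, Mm zz, mm ZZ, mm Zz, mm zz}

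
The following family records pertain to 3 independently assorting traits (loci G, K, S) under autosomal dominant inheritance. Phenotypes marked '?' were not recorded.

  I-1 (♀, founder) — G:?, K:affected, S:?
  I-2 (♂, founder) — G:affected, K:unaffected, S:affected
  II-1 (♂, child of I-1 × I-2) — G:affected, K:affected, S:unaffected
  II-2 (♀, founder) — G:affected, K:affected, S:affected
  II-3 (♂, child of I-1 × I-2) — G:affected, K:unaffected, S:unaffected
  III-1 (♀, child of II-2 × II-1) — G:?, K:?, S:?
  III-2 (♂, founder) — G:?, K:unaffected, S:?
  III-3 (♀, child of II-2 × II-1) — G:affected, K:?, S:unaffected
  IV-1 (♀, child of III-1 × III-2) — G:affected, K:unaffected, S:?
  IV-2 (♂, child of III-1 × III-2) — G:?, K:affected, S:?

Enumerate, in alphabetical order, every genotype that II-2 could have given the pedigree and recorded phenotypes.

II-2 ∈ {GG KK Ss, GG Kk Ss, Gg KK Ss, Gg Kk Ss}

G/I-1 ? ·: gg|Gg|GG
G/I-2 aff ·: Gg|GG
G/II-1 aff I-1×I-2: Gg|GG
G/II-2 aff ·: Gg|GG
G/II-3 aff I-1×I-2: Gg|GG
G/III-1 ? II-2×II-1: gg|Gg|GG
G/III-2 ? ·: gg|Gg|GG
G/III-3 aff II-2×II-1: Gg|GG
G/IV-1 aff III-1×III-2: Gg|GG
G/IV-2 ? III-1×III-2: gg|Gg|GG
⇒ G over [I-1,I-2,II-1,II-2,II-3,III-1,III-2,III-3,IV-1,IV-2]: 918 consistent
K/I-1 aff ·: Kk
K/I-2 un ·: kk
K/II-1 aff I-1×I-2: Kk
K/II-2 aff ·: Kk|KK
K/II-3 un I-1×I-2: kk
K/III-1 ? II-2×II-1: Kk
K/III-2 un ·: kk
K/III-3 ? II-2×II-1: kk|Kk|KK
K/IV-1 un III-1×III-2: kk
K/IV-2 aff III-1×III-2: Kk
⇒ K over [I-1,I-2,II-1,II-2,II-3,III-1,III-2,III-3,IV-1,IV-2]: 5 consistent
S/I-1 ? ·: ss|Ss
S/I-2 aff ·: Ss
S/II-1 un I-1×I-2: ss
S/II-2 aff ·: Ss
S/II-3 un I-1×I-2: ss
S/III-1 ? II-2×II-1: ss|Ss
S/III-2 ? ·: ss|Ss|SS
S/III-3 un II-2×II-1: ss
S/IV-1 ? III-1×III-2: ss|Ss|SS
S/IV-2 ? III-1×III-2: ss|Ss|SS
⇒ S over [I-1,I-2,II-1,II-2,II-3,III-1,III-2,III-3,IV-1,IV-2]: 46 consistent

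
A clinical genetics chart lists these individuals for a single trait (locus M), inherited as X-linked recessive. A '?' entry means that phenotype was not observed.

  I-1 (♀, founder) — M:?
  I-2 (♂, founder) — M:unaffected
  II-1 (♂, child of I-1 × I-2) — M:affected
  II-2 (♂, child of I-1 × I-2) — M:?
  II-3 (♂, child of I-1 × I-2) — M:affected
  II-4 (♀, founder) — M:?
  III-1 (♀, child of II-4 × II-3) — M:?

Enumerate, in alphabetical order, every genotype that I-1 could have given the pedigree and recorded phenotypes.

M/I-1 ? ·: X^MX^m|X^mX^m
M/I-2 un ·: X^MY
M/II-1 aff I-1×I-2: X^mY
M/II-2 ? I-1×I-2: X^MY|X^mY
M/II-3 aff I-1×I-2: X^mY
M/II-4 ? ·: X^MX^M|X^MX^m|X^mX^m
M/III-1 ? II-4×II-3: X^MX^m|X^mX^m
⇒ M over [I-1,I-2,II-1,II-2,II-3,II-4,III-1]: 12 consistent

I-1 ∈ {X^MX^m, X^mX^m}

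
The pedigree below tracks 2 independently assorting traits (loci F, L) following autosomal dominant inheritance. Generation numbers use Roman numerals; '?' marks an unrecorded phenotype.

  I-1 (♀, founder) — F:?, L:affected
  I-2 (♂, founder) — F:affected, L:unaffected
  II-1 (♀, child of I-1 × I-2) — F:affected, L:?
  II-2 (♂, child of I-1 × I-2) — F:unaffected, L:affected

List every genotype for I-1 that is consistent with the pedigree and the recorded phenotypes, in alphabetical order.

F/I-1 ? ·: ff|Ff
F/I-2 aff ·: Ff
F/II-1 aff I-1×I-2: Ff|FF
F/II-2 un I-1×I-2: ff
⇒ F over [I-1,I-2,II-1,II-2]: 3 consistent
L/I-1 aff ·: Ll|LL
L/I-2 un ·: ll
L/II-1 ? I-1×I-2: ll|Ll
L/II-2 aff I-1×I-2: Ll
⇒ L over [I-1,I-2,II-1,II-2]: 3 consistent

I-1 ∈ {Ff LL, Ff Ll, ff LL, ff Ll}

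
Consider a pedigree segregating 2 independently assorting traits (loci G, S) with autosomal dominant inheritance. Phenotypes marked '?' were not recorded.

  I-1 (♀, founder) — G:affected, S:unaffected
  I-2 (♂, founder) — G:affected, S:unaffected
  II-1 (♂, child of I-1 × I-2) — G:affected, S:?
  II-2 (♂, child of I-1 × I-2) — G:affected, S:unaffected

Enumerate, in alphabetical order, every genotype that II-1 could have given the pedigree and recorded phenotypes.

G/I-1 aff ·: Gg|GG
G/I-2 aff ·: Gg|GG
G/II-1 aff I-1×I-2: Gg|GG
G/II-2 aff I-1×I-2: Gg|GG
⇒ G over [I-1,I-2,II-1,II-2]: 13 consistent
S/I-1 un ·: ss
S/I-2 un ·: ss
S/II-1 ? I-1×I-2: ss
S/II-2 un I-1×I-2: ss
⇒ S over [I-1,I-2,II-1,II-2]: 1 consistent

II-1 ∈ {GG ss, Gg ss}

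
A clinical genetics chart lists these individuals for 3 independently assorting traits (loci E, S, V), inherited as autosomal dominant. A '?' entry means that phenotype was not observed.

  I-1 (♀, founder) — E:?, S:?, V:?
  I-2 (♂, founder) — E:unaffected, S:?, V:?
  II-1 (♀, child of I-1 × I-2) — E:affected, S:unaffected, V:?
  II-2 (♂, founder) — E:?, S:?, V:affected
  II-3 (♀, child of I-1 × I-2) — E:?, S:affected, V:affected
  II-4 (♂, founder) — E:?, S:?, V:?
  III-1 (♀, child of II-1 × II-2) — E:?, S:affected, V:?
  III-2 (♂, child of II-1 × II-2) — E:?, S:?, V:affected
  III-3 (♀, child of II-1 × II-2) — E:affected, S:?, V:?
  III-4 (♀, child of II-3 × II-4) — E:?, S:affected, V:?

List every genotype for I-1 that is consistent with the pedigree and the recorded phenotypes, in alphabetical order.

I-1 ∈ {EE Ss VV, EE Ss Vv, EE Ss vv, EE ss VV, EE ss Vv, EE ss vv, Ee Ss VV, Ee Ss Vv, Ee Ss vv, Ee ss VV, Ee ss Vv, Ee ss vv}

E/I-1 ? ·: Ee|EE
E/I-2 un ·: ee
E/II-1 aff I-1×I-2: Ee
E/II-2 ? ·: ee|Ee|EE
E/II-3 ? I-1×I-2: ee|Ee
E/II-4 ? ·: ee|Ee|EE
E/III-1 ? II-1×II-2: ee|Ee|EE
E/III-2 ? II-1×II-2: ee|Ee|EE
E/III-3 aff II-1×II-2: Ee|EE
E/III-4 ? II-3×II-4: ee|Ee|EE
⇒ E over [I-1,I-2,II-1,II-2,II-3,II-4,III-1,III-2,III-3,III-4]: 540 consistent
S/I-1 ? ·: ss|Ss
S/I-2 ? ·: ss|Ss
S/II-1 un I-1×I-2: ss
S/II-2 ? ·: Ss|SS
S/II-3 aff I-1×I-2: Ss|SS
S/II-4 ? ·: ss|Ss|SS
S/III-1 aff II-1×II-2: Ss
S/III-2 ? II-1×II-2: ss|Ss
S/III-3 ? II-1×II-2: ss|Ss
S/III-4 aff II-3×II-4: Ss|SS
⇒ S over [I-1,I-2,II-1,II-2,II-3,II-4,III-1,III-2,III-3,III-4]: 95 consistent
V/I-1 ? ·: vv|Vv|VV
V/I-2 ? ·: vv|Vv|VV
V/II-1 ? I-1×I-2: vv|Vv|VV
V/II-2 aff ·: Vv|VV
V/II-3 aff I-1×I-2: Vv|VV
V/II-4 ? ·: vv|Vv|VV
V/III-1 ? II-1×II-2: vv|Vv|VV
V/III-2 aff II-1×II-2: Vv|VV
V/III-3 ? II-1×II-2: vv|Vv|VV
V/III-4 ? II-3×II-4: vv|Vv|VV
⇒ V over [I-1,I-2,II-1,II-2,II-3,II-4,III-1,III-2,III-3,III-4]: 2044 consistent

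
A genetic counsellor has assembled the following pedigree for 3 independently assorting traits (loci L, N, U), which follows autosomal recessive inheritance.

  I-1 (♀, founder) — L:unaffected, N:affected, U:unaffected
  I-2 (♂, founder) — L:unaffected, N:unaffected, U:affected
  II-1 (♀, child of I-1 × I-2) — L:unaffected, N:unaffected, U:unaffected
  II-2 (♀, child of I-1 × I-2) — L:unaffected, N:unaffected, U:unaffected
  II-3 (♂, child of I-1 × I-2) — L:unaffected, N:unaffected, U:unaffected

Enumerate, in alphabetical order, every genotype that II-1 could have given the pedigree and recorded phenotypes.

II-1 ∈ {LL Nn Uu, Ll Nn Uu}

L/I-1 un ·: LL|Ll
L/I-2 un ·: LL|Ll
L/II-1 un I-1×I-2: LL|Ll
L/II-2 un I-1×I-2: LL|Ll
L/II-3 un I-1×I-2: LL|Ll
⇒ L over [I-1,I-2,II-1,II-2,II-3]: 25 consistent
N/I-1 aff ·: nn
N/I-2 un ·: NN|Nn
N/II-1 un I-1×I-2: Nn
N/II-2 un I-1×I-2: Nn
N/II-3 un I-1×I-2: Nn
⇒ N over [I-1,I-2,II-1,II-2,II-3]: 2 consistent
U/I-1 un ·: UU|Uu
U/I-2 aff ·: uu
U/II-1 un I-1×I-2: Uu
U/II-2 un I-1×I-2: Uu
U/II-3 un I-1×I-2: Uu
⇒ U over [I-1,I-2,II-1,II-2,II-3]: 2 consistent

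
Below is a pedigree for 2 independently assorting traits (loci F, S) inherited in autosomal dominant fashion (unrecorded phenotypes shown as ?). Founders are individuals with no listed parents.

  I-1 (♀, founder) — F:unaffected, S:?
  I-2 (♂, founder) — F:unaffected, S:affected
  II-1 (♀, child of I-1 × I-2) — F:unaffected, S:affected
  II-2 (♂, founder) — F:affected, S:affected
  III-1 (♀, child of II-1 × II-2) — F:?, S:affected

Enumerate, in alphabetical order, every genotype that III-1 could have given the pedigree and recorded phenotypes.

F/I-1 un ·: ff
F/I-2 un ·: ff
F/II-1 un I-1×I-2: ff
F/II-2 aff ·: Ff|FF
F/III-1 ? II-1×II-2: ff|Ff
⇒ F over [I-1,I-2,II-1,II-2,III-1]: 3 consistent
S/I-1 ? ·: ss|Ss|SS
S/I-2 aff ·: Ss|SS
S/II-1 aff I-1×I-2: Ss|SS
S/II-2 aff ·: Ss|SS
S/III-1 aff II-1×II-2: Ss|SS
⇒ S over [I-1,I-2,II-1,II-2,III-1]: 32 consistent

III-1 ∈ {Ff SS, Ff Ss, ff SS, ff Ss}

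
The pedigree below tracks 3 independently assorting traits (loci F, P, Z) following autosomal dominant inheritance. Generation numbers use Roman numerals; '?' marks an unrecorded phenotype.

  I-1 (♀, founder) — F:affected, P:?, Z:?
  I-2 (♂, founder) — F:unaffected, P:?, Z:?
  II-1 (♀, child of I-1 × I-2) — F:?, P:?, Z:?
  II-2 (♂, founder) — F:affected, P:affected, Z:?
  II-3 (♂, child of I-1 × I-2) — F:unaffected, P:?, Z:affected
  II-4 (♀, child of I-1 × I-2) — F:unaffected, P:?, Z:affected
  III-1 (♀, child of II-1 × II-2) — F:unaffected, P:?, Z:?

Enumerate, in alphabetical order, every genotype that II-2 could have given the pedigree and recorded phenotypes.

II-2 ∈ {Ff PP ZZ, Ff PP Zz, Ff PP zz, Ff Pp ZZ, Ff Pp Zz, Ff Pp zz}

F/I-1 aff ·: Ff
F/I-2 un ·: ff
F/II-1 ? I-1×I-2: ff|Ff
F/II-2 aff ·: Ff
F/II-3 un I-1×I-2: ff
F/II-4 un I-1×I-2: ff
F/III-1 un II-1×II-2: ff
⇒ F over [I-1,I-2,II-1,II-2,II-3,II-4,III-1]: 2 consistent
P/I-1 ? ·: pp|Pp|PP
P/I-2 ? ·: pp|Pp|PP
P/II-1 ? I-1×I-2: pp|Pp|PP
P/II-2 aff ·: Pp|PP
P/II-3 ? I-1×I-2: pp|Pp|PP
P/II-4 ? I-1×I-2: pp|Pp|PP
P/III-1 ? II-1×II-2: pp|Pp|PP
⇒ P over [I-1,I-2,II-1,II-2,II-3,II-4,III-1]: 243 consistent
Z/I-1 ? ·: zz|Zz|ZZ
Z/I-2 ? ·: zz|Zz|ZZ
Z/II-1 ? I-1×I-2: zz|Zz|ZZ
Z/II-2 ? ·: zz|Zz|ZZ
Z/II-3 aff I-1×I-2: Zz|ZZ
Z/II-4 aff I-1×I-2: Zz|ZZ
Z/III-1 ? II-1×II-2: zz|Zz|ZZ
⇒ Z over [I-1,I-2,II-1,II-2,II-3,II-4,III-1]: 188 consistent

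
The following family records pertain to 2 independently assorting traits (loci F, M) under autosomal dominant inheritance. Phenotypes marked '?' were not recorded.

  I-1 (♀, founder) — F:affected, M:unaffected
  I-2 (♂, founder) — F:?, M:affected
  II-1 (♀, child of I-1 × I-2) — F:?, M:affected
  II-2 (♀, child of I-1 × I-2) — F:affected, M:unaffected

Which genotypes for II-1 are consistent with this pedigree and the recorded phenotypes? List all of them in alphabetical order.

II-1 ∈ {FF Mm, Ff Mm, ff Mm}

F/I-1 aff ·: Ff|FF
F/I-2 ? ·: ff|Ff|FF
F/II-1 ? I-1×I-2: ff|Ff|FF
F/II-2 aff I-1×I-2: Ff|FF
⇒ F over [I-1,I-2,II-1,II-2]: 18 consistent
M/I-1 un ·: mm
M/I-2 aff ·: Mm
M/II-1 aff I-1×I-2: Mm
M/II-2 un I-1×I-2: mm
⇒ M over [I-1,I-2,II-1,II-2]: 1 consistent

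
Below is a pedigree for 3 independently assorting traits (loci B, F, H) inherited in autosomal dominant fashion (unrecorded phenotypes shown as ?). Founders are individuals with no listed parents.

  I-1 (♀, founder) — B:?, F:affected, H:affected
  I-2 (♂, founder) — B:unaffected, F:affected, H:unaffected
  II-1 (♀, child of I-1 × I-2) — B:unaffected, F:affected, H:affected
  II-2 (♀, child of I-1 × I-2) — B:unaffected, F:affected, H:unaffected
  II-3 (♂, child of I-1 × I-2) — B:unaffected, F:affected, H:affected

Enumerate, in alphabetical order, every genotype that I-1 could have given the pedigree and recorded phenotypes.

B/I-1 ? ·: bb|Bb
B/I-2 un ·: bb
B/II-1 un I-1×I-2: bb
B/II-2 un I-1×I-2: bb
B/II-3 un I-1×I-2: bb
⇒ B over [I-1,I-2,II-1,II-2,II-3]: 2 consistent
F/I-1 aff ·: Ff|FF
F/I-2 aff ·: Ff|FF
F/II-1 aff I-1×I-2: Ff|FF
F/II-2 aff I-1×I-2: Ff|FF
F/II-3 aff I-1×I-2: Ff|FF
⇒ F over [I-1,I-2,II-1,II-2,II-3]: 25 consistent
H/I-1 aff ·: Hh
H/I-2 un ·: hh
H/II-1 aff I-1×I-2: Hh
H/II-2 un I-1×I-2: hh
H/II-3 aff I-1×I-2: Hh
⇒ H over [I-1,I-2,II-1,II-2,II-3]: 1 consistent

I-1 ∈ {Bb FF Hh, Bb Ff Hh, bb FF Hh, bb Ff Hh}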